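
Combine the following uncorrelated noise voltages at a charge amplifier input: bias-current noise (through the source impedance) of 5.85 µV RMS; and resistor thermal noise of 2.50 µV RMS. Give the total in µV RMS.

Uncorrelated sources add in power (mean-square): V_tot = √(ΣV_i²)
V_tot = √[(5.85×10⁻⁶)² + (2.50×10⁻⁶)²] = 6.36×10⁻⁶ V = 6.36 µV

6.36 µV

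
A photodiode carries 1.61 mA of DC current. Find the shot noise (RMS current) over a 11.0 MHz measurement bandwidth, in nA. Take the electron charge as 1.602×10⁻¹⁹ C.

I_n = √(2qI·B)
2qI·B = 2 × 1.602×10⁻¹⁹ × 1.61×10⁻³ × 1.10×10⁷ = 5.67×10⁻¹⁵ A²
I_n = √(5.67×10⁻¹⁵) = 7.53×10⁻⁸ A = 75.3 nA

75.3 nA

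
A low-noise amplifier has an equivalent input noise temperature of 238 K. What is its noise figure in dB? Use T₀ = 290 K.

2.60 dB

F = 1 + T_e/T₀ = 1 + 238/290 = 1.82069
NF = 10 log₁₀(1.82069) = 2.60 dB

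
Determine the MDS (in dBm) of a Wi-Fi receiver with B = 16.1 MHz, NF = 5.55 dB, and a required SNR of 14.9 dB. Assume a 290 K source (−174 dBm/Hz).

Sensitivity = −174 + 10 log₁₀(B) + NF + SNR_min
= −174 + 72.07 + 5.55 + 14.9
= −81.48 dBm → −81.5 dBm

−81.5 dBm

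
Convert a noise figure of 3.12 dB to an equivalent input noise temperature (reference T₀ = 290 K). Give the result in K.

305 K

F = 10^(3.12/10) = 2.05116
T_e = (F − 1)·T₀ = (2.05116 − 1) × 290 = 305 K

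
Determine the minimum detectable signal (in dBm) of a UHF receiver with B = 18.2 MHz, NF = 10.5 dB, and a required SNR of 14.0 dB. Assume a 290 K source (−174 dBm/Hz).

Sensitivity = −174 + 10 log₁₀(B) + NF + SNR_min
= −174 + 72.6 + 10.5 + 14.0
= −76.9 dBm → −76.9 dBm

−76.9 dBm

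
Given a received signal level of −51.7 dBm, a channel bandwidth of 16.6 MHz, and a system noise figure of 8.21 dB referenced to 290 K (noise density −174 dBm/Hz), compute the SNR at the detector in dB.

41.9 dB

Noise floor: N = −174 + 10 log₁₀(B) + NF
10 log₁₀(1.66×10⁷) = 72.2 dB
N = −174 + 72.2 + 8.21 = −93.59 dBm
SNR = P_sig − N = −51.7 − (−93.59) = 41.89 dB → 41.9 dB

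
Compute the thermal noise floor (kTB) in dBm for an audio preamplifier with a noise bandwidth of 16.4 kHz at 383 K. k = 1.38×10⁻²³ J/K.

−130.6 dBm

P_n = kTB = 1.38×10⁻²³ × 383 × 1.64×10⁴ = 8.67×10⁻¹⁷ W
In dBm: 10 log₁₀(8.67×10⁻¹⁷ / 10⁻³) = −130.6 dBm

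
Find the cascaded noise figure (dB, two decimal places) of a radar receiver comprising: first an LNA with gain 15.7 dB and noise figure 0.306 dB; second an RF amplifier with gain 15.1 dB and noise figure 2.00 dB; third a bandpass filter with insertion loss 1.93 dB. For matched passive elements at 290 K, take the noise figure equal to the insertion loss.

Convert to linear (a loss of L dB is a gain of −L dB): F_i = 10^(NF_i/10), G_i = 10^(G_i,dB/10)
  Stage 1: F_1 = 10^(0.306/10) = 1.073, G_1 = 10^(15.7/10) = 37.15
  Stage 2: F_2 = 10^(2.00/10) = 1.585, G_2 = 10^(15.1/10) = 32.36
  Stage 3: F_3 = 10^(1.93/10) = 1.560, G_3 = 10^(−1.93/10) = 0.6412
Friis cascade:
  F = 1.073 + (1.585 − 1)/37.15 + (1.560 − 1)/1202 = 1.089
NF = 10 log₁₀(1.089) = 0.37 dB

0.37 dB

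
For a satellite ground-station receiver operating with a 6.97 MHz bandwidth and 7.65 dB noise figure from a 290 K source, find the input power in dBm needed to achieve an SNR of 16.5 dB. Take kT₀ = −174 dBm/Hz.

−81.4 dBm

Sensitivity = −174 + 10 log₁₀(B) + NF + SNR_min
= −174 + 68.43 + 7.65 + 16.5
= −81.42 dBm → −81.4 dBm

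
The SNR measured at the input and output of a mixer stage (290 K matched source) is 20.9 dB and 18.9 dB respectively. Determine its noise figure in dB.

2.0 dB

NF (dB) = SNR_in(dB) − SNR_out(dB) when the source is at T₀
NF = 20.9 − 18.9 = 2.0 dB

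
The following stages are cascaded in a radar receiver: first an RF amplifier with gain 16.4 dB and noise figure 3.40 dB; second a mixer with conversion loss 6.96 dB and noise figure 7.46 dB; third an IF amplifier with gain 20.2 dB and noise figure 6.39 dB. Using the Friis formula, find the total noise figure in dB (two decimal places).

Convert to linear (a loss of L dB is a gain of −L dB): F_i = 10^(NF_i/10), G_i = 10^(G_i,dB/10)
  Stage 1: F_1 = 10^(3.40/10) = 2.188, G_1 = 10^(16.4/10) = 43.65
  Stage 2: F_2 = 10^(7.46/10) = 5.572, G_2 = 10^(−6.96/10) = 0.2014
  Stage 3: F_3 = 10^(6.39/10) = 4.355, G_3 = 10^(20.2/10) = 104.7
Friis cascade:
  F = 2.188 + (5.572 − 1)/43.65 + (4.355 − 1)/8.790 = 2.674
NF = 10 log₁₀(2.674) = 4.27 dB

4.27 dB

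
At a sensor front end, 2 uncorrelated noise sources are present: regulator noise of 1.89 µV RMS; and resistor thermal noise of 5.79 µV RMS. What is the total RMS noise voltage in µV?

Uncorrelated sources add in power (mean-square): V_tot = √(ΣV_i²)
V_tot = √[(1.89×10⁻⁶)² + (5.79×10⁻⁶)²] = 6.09×10⁻⁶ V = 6.09 µV

6.09 µV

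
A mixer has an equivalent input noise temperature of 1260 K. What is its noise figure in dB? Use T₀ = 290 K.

F = 1 + T_e/T₀ = 1 + 1260/290 = 5.34483
NF = 10 log₁₀(5.34483) = 7.28 dB

7.28 dB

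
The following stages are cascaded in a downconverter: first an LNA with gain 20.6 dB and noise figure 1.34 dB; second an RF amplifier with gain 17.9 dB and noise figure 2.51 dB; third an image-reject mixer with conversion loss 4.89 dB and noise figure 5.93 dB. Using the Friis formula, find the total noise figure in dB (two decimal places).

1.36 dB

Convert to linear (a loss of L dB is a gain of −L dB): F_i = 10^(NF_i/10), G_i = 10^(G_i,dB/10)
  Stage 1: F_1 = 10^(1.34/10) = 1.361, G_1 = 10^(20.6/10) = 114.8
  Stage 2: F_2 = 10^(2.51/10) = 1.782, G_2 = 10^(17.9/10) = 61.66
  Stage 3: F_3 = 10^(5.93/10) = 3.917, G_3 = 10^(−4.89/10) = 0.3243
Friis cascade:
  F = 1.361 + (1.782 − 1)/114.8 + (3.917 − 1)/7079 = 1.369
NF = 10 log₁₀(1.369) = 1.36 dB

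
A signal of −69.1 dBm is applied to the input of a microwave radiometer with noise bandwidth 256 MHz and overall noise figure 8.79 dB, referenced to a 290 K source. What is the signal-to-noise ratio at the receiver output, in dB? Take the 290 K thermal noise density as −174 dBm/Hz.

12.0 dB

Noise floor: N = −174 + 10 log₁₀(B) + NF
10 log₁₀(2.56×10⁸) = 84.08 dB
N = −174 + 84.08 + 8.79 = −81.13 dBm
SNR = P_sig − N = −69.1 − (−81.13) = 12.03 dB → 12.0 dB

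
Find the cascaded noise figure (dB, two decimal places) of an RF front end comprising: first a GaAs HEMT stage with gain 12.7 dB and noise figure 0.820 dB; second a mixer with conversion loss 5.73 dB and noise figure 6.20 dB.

Convert to linear (a loss of L dB is a gain of −L dB): F_i = 10^(NF_i/10), G_i = 10^(G_i,dB/10)
  Stage 1: F_1 = 10^(0.820/10) = 1.208, G_1 = 10^(12.7/10) = 18.62
  Stage 2: F_2 = 10^(6.20/10) = 4.169, G_2 = 10^(−5.73/10) = 0.2673
Friis cascade:
  F = 1.208 + (4.169 − 1)/18.62 = 1.378
NF = 10 log₁₀(1.378) = 1.39 dB

1.39 dB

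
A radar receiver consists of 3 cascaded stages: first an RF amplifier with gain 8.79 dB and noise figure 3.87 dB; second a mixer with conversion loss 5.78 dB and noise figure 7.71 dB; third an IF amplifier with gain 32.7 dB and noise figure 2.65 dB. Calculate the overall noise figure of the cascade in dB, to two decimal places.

5.45 dB

Convert to linear (a loss of L dB is a gain of −L dB): F_i = 10^(NF_i/10), G_i = 10^(G_i,dB/10)
  Stage 1: F_1 = 10^(3.87/10) = 2.438, G_1 = 10^(8.79/10) = 7.568
  Stage 2: F_2 = 10^(7.71/10) = 5.902, G_2 = 10^(−5.78/10) = 0.2642
  Stage 3: F_3 = 10^(2.65/10) = 1.841, G_3 = 10^(32.7/10) = 1862
Friis cascade:
  F = 2.438 + (5.902 − 1)/7.568 + (1.841 − 1)/2.000 = 3.506
NF = 10 log₁₀(3.506) = 5.45 dB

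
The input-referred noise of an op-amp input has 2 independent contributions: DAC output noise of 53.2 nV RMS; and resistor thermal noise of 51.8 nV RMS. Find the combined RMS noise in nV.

Uncorrelated sources add in power (mean-square): V_tot = √(ΣV_i²)
V_tot = √[(5.32×10⁻⁸)² + (5.18×10⁻⁸)²] = 7.43×10⁻⁸ V = 74.3 nV

74.3 nV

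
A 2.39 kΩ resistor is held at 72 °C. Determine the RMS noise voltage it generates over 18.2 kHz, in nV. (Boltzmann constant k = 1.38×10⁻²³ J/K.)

910 nV

T = 72 °C + 273.15 = 345.15 K
V_n = √(4kTRB)
4kTRB = 4 × 1.38×10⁻²³ × 345.15 × 2.39×10³ × 1.82×10⁴ = 8.29×10⁻¹³ V²
V_n = √(8.29×10⁻¹³) = 9.10×10⁻⁷ V = 910 nV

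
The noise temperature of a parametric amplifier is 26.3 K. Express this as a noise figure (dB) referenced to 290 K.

F = 1 + T_e/T₀ = 1 + 26.3/290 = 1.09069
NF = 10 log₁₀(1.09069) = 0.377 dB

0.377 dB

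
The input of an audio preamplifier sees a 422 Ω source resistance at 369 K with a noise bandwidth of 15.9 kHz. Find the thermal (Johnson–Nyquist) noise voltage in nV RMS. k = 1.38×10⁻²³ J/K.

370 nV

V_n = √(4kTRB)
4kTRB = 4 × 1.38×10⁻²³ × 369 × 4.22×10² × 1.59×10⁴ = 1.37×10⁻¹³ V²
V_n = √(1.37×10⁻¹³) = 3.70×10⁻⁷ V = 370 nV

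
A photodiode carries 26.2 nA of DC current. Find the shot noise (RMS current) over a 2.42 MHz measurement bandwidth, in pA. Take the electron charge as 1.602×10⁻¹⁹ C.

143 pA

I_n = √(2qI·B)
2qI·B = 2 × 1.602×10⁻¹⁹ × 2.62×10⁻⁸ × 2.42×10⁶ = 2.03×10⁻²⁰ A²
I_n = √(2.03×10⁻²⁰) = 1.43×10⁻¹⁰ A = 143 pA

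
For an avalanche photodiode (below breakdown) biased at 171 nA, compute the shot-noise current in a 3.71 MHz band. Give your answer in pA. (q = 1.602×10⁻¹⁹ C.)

451 pA

I_n = √(2qI·B)
2qI·B = 2 × 1.602×10⁻¹⁹ × 1.71×10⁻⁷ × 3.71×10⁶ = 2.03×10⁻¹⁹ A²
I_n = √(2.03×10⁻¹⁹) = 4.51×10⁻¹⁰ A = 451 pA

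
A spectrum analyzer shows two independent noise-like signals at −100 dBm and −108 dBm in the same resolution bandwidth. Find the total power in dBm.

−99.4 dBm

Convert to linear, add, convert back:
P₁ = 1.00×10⁻¹³ W, P₂ = 1.58×10⁻¹⁴ W
P_tot = 1.16×10⁻¹³ W → 10 log₁₀(P_tot / 10⁻³) = −99.4 dBm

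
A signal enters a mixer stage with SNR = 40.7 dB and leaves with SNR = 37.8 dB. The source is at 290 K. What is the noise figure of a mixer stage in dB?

2.9 dB

NF (dB) = SNR_in(dB) − SNR_out(dB) when the source is at T₀
NF = 40.7 − 37.8 = 2.9 dB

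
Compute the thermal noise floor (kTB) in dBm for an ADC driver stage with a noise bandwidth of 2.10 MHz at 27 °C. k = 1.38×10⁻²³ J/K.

−110.6 dBm

T = 27 °C + 273.15 = 300.15 K
P_n = kTB = 1.38×10⁻²³ × 300.15 × 2.10×10⁶ = 8.70×10⁻¹⁵ W
In dBm: 10 log₁₀(8.70×10⁻¹⁵ / 10⁻³) = −110.6 dBm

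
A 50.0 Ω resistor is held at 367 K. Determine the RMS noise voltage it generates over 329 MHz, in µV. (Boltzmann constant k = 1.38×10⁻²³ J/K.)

18.3 µV

V_n = √(4kTRB)
4kTRB = 4 × 1.38×10⁻²³ × 367 × 5.00×10¹ × 3.29×10⁸ = 3.33×10⁻¹⁰ V²
V_n = √(3.33×10⁻¹⁰) = 1.83×10⁻⁵ V = 18.3 µV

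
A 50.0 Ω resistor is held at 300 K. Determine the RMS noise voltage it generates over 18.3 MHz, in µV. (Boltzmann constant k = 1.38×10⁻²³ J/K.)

V_n = √(4kTRB)
4kTRB = 4 × 1.38×10⁻²³ × 300 × 5.00×10¹ × 1.83×10⁷ = 1.52×10⁻¹¹ V²
V_n = √(1.52×10⁻¹¹) = 3.89×10⁻⁶ V = 3.89 µV

3.89 µV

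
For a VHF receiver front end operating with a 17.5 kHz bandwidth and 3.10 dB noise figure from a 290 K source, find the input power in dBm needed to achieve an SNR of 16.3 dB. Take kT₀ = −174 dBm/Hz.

Sensitivity = −174 + 10 log₁₀(B) + NF + SNR_min
= −174 + 42.43 + 3.10 + 16.3
= −112.17 dBm → −112.2 dBm

−112.2 dBm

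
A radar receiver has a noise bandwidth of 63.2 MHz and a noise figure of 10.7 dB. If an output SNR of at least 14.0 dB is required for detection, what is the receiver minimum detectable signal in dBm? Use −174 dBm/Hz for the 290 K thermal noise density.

−71.3 dBm

Sensitivity = −174 + 10 log₁₀(B) + NF + SNR_min
= −174 + 78.01 + 10.7 + 14.0
= −71.29 dBm → −71.3 dBm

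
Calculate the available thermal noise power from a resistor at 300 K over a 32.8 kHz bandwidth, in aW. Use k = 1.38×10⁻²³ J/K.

136 aW

P_n = kTB = 1.38×10⁻²³ × 300 × 3.28×10⁴ = 1.36×10⁻¹⁶ W = 136 aW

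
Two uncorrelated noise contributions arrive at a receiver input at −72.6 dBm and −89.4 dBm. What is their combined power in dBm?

−72.5 dBm

Convert to linear, add, convert back:
P₁ = 5.50×10⁻¹¹ W, P₂ = 1.15×10⁻¹² W
P_tot = 5.61×10⁻¹¹ W → 10 log₁₀(P_tot / 10⁻³) = −72.5 dBm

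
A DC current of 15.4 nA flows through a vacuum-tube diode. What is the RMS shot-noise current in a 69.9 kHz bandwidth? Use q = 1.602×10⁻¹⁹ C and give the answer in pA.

18.6 pA

I_n = √(2qI·B)
2qI·B = 2 × 1.602×10⁻¹⁹ × 1.54×10⁻⁸ × 6.99×10⁴ = 3.45×10⁻²² A²
I_n = √(3.45×10⁻²²) = 1.86×10⁻¹¹ A = 18.6 pA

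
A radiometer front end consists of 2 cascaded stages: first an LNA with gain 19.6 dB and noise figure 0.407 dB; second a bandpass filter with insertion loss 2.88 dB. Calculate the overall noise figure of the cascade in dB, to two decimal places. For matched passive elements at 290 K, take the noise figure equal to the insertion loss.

Convert to linear (a loss of L dB is a gain of −L dB): F_i = 10^(NF_i/10), G_i = 10^(G_i,dB/10)
  Stage 1: F_1 = 10^(0.407/10) = 1.098, G_1 = 10^(19.6/10) = 91.20
  Stage 2: F_2 = 10^(2.88/10) = 1.941, G_2 = 10^(−2.88/10) = 0.5152
Friis cascade:
  F = 1.098 + (1.941 − 1)/91.20 = 1.109
NF = 10 log₁₀(1.109) = 0.45 dB

0.45 dB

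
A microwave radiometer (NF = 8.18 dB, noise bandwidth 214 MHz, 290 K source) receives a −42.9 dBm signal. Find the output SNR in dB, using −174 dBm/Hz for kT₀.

39.6 dB

Noise floor: N = −174 + 10 log₁₀(B) + NF
10 log₁₀(2.14×10⁸) = 83.3 dB
N = −174 + 83.3 + 8.18 = −82.52 dBm
SNR = P_sig − N = −42.9 − (−82.52) = 39.62 dB → 39.6 dB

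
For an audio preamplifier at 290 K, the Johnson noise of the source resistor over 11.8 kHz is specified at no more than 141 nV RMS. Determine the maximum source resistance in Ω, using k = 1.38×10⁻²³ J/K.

Johnson–Nyquist: V_n = √(4kTRB) ⇒ R = V_n² / (4kTB)
4kTB = 4 × 1.38×10⁻²³ × 290 × 1.18×10⁴ = 1.89×10⁻¹⁶
R = (1.41×10⁻⁷)² / 1.89×10⁻¹⁶ = 1.05×10² Ω = 105 Ω

105 Ω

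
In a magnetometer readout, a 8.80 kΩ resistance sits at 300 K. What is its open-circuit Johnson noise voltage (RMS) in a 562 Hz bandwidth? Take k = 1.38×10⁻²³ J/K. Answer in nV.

V_n = √(4kTRB)
4kTRB = 4 × 1.38×10⁻²³ × 300 × 8.80×10³ × 5.62×10² = 8.19×10⁻¹⁴ V²
V_n = √(8.19×10⁻¹⁴) = 2.86×10⁻⁷ V = 286 nV

286 nV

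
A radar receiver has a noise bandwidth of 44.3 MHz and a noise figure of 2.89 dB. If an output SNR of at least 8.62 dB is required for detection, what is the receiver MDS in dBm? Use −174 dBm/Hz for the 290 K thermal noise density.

−86.0 dBm

Sensitivity = −174 + 10 log₁₀(B) + NF + SNR_min
= −174 + 76.46 + 2.89 + 8.62
= −86.03 dBm → −86.0 dBm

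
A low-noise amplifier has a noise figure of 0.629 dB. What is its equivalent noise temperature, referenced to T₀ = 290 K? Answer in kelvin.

45.2 K

F = 10^(0.629/10) = 1.15585
T_e = (F − 1)·T₀ = (1.15585 − 1) × 290 = 45.2 K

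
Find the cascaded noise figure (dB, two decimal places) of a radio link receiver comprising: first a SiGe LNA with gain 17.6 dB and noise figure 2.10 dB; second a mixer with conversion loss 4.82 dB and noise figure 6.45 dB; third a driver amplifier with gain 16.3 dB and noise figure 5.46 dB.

Convert to linear (a loss of L dB is a gain of −L dB): F_i = 10^(NF_i/10), G_i = 10^(G_i,dB/10)
  Stage 1: F_1 = 10^(2.10/10) = 1.622, G_1 = 10^(17.6/10) = 57.54
  Stage 2: F_2 = 10^(6.45/10) = 4.416, G_2 = 10^(−4.82/10) = 0.3296
  Stage 3: F_3 = 10^(5.46/10) = 3.516, G_3 = 10^(16.3/10) = 42.66
Friis cascade:
  F = 1.622 + (4.416 − 1)/57.54 + (3.516 − 1)/18.97 = 1.814
NF = 10 log₁₀(1.814) = 2.59 dB

2.59 dB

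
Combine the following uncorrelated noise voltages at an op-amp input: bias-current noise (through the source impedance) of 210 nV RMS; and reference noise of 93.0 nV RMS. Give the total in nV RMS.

Uncorrelated sources add in power (mean-square): V_tot = √(ΣV_i²)
V_tot = √[(2.10×10⁻⁷)² + (9.30×10⁻⁸)²] = 2.30×10⁻⁷ V = 230 nV

230 nV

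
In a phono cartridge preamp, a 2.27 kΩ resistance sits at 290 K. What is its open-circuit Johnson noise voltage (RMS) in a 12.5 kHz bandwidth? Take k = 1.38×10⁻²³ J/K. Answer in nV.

V_n = √(4kTRB)
4kTRB = 4 × 1.38×10⁻²³ × 290 × 2.27×10³ × 1.25×10⁴ = 4.54×10⁻¹³ V²
V_n = √(4.54×10⁻¹³) = 6.74×10⁻⁷ V = 674 nV

674 nV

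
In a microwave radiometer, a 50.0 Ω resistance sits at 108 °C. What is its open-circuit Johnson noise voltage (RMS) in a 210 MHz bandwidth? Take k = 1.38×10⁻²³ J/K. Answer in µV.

T = 108 °C + 273.15 = 381.15 K
V_n = √(4kTRB)
4kTRB = 4 × 1.38×10⁻²³ × 381.15 × 5.00×10¹ × 2.10×10⁸ = 2.21×10⁻¹⁰ V²
V_n = √(2.21×10⁻¹⁰) = 1.49×10⁻⁵ V = 14.9 µV

14.9 µV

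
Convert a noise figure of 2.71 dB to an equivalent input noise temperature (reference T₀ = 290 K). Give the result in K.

F = 10^(2.71/10) = 1.86638
T_e = (F − 1)·T₀ = (1.86638 − 1) × 290 = 251 K

251 K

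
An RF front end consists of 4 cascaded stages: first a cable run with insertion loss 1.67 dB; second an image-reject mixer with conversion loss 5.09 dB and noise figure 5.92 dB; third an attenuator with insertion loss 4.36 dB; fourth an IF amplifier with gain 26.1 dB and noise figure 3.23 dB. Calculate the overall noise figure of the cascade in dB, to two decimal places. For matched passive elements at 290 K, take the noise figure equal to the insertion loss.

Convert to linear (a loss of L dB is a gain of −L dB): F_i = 10^(NF_i/10), G_i = 10^(G_i,dB/10)
  Stage 1: F_1 = 10^(1.67/10) = 1.469, G_1 = 10^(−1.67/10) = 0.6808
  Stage 2: F_2 = 10^(5.92/10) = 3.908, G_2 = 10^(−5.09/10) = 0.3097
  Stage 3: F_3 = 10^(4.36/10) = 2.729, G_3 = 10^(−4.36/10) = 0.3664
  Stage 4: F_4 = 10^(3.23/10) = 2.104, G_4 = 10^(26.1/10) = 407.4
Friis cascade:
  F = 1.469 + (3.908 − 1)/0.6808 + (2.729 − 1)/0.2109 + (2.104 − 1)/0.07727 = 28.23
NF = 10 log₁₀(28.23) = 14.51 dB

14.51 dB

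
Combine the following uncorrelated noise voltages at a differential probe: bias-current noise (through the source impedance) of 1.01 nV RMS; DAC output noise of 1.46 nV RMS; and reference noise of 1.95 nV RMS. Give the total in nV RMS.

2.64 nV

Uncorrelated sources add in power (mean-square): V_tot = √(ΣV_i²)
V_tot = √[(1.01×10⁻⁹)² + (1.46×10⁻⁹)² + (1.95×10⁻⁹)²] = 2.64×10⁻⁹ V = 2.64 nV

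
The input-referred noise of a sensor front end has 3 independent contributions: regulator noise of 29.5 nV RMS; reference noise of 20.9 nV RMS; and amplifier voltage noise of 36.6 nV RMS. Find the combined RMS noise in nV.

Uncorrelated sources add in power (mean-square): V_tot = √(ΣV_i²)
V_tot = √[(2.95×10⁻⁸)² + (2.09×10⁻⁸)² + (3.66×10⁻⁸)²] = 5.14×10⁻⁸ V = 51.4 nV

51.4 nV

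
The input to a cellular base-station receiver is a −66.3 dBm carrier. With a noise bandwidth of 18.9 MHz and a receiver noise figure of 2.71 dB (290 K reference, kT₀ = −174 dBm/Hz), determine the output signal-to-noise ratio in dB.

32.2 dB

Noise floor: N = −174 + 10 log₁₀(B) + NF
10 log₁₀(1.89×10⁷) = 72.76 dB
N = −174 + 72.76 + 2.71 = −98.53 dBm
SNR = P_sig − N = −66.3 − (−98.53) = 32.23 dB → 32.2 dB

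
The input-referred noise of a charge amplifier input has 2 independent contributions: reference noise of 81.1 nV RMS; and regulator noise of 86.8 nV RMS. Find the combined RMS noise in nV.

119 nV

Uncorrelated sources add in power (mean-square): V_tot = √(ΣV_i²)
V_tot = √[(8.11×10⁻⁸)² + (8.68×10⁻⁸)²] = 1.19×10⁻⁷ V = 119 nV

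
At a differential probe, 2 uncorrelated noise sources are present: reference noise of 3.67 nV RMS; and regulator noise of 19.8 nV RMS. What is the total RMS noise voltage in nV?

Uncorrelated sources add in power (mean-square): V_tot = √(ΣV_i²)
V_tot = √[(3.67×10⁻⁹)² + (1.98×10⁻⁸)²] = 2.01×10⁻⁸ V = 20.1 nV

20.1 nV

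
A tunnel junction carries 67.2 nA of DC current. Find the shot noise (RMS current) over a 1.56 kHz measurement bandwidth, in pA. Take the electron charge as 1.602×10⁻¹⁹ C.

I_n = √(2qI·B)
2qI·B = 2 × 1.602×10⁻¹⁹ × 6.72×10⁻⁸ × 1.56×10³ = 3.36×10⁻²³ A²
I_n = √(3.36×10⁻²³) = 5.80×10⁻¹² A = 5.80 pA

5.80 pA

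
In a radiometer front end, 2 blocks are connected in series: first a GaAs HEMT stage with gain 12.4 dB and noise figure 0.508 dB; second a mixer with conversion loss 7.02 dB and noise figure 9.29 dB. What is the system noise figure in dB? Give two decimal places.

1.92 dB

Convert to linear (a loss of L dB is a gain of −L dB): F_i = 10^(NF_i/10), G_i = 10^(G_i,dB/10)
  Stage 1: F_1 = 10^(0.508/10) = 1.124, G_1 = 10^(12.4/10) = 17.38
  Stage 2: F_2 = 10^(9.29/10) = 8.492, G_2 = 10^(−7.02/10) = 0.1986
Friis cascade:
  F = 1.124 + (8.492 − 1)/17.38 = 1.555
NF = 10 log₁₀(1.555) = 1.92 dB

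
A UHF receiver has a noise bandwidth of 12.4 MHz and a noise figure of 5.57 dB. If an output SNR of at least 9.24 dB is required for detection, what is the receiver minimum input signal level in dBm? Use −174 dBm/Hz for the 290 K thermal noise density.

−88.3 dBm

Sensitivity = −174 + 10 log₁₀(B) + NF + SNR_min
= −174 + 70.93 + 5.57 + 9.24
= −88.26 dBm → −88.3 dBm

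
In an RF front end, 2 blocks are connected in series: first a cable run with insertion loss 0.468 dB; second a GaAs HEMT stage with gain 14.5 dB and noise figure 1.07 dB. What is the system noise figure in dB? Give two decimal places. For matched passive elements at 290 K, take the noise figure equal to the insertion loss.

1.54 dB

Convert to linear (a loss of L dB is a gain of −L dB): F_i = 10^(NF_i/10), G_i = 10^(G_i,dB/10)
  Stage 1: F_1 = 10^(0.468/10) = 1.114, G_1 = 10^(−0.468/10) = 0.8978
  Stage 2: F_2 = 10^(1.07/10) = 1.279, G_2 = 10^(14.5/10) = 28.18
Friis cascade:
  F = 1.114 + (1.279 − 1)/0.8978 = 1.425
NF = 10 log₁₀(1.425) = 1.54 dB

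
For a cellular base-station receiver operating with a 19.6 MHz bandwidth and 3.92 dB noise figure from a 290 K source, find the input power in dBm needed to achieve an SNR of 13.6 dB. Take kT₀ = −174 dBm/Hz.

−83.6 dBm

Sensitivity = −174 + 10 log₁₀(B) + NF + SNR_min
= −174 + 72.92 + 3.92 + 13.6
= −83.56 dBm → −83.6 dBm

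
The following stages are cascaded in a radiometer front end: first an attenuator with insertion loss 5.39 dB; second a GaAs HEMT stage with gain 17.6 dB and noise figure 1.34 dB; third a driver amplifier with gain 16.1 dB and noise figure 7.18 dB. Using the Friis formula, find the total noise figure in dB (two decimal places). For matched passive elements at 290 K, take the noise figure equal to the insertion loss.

Convert to linear (a loss of L dB is a gain of −L dB): F_i = 10^(NF_i/10), G_i = 10^(G_i,dB/10)
  Stage 1: F_1 = 10^(5.39/10) = 3.459, G_1 = 10^(−5.39/10) = 0.2891
  Stage 2: F_2 = 10^(1.34/10) = 1.361, G_2 = 10^(17.6/10) = 57.54
  Stage 3: F_3 = 10^(7.18/10) = 5.224, G_3 = 10^(16.1/10) = 40.74
Friis cascade:
  F = 3.459 + (1.361 − 1)/0.2891 + (5.224 − 1)/16.63 = 4.964
NF = 10 log₁₀(4.964) = 6.96 dB

6.96 dB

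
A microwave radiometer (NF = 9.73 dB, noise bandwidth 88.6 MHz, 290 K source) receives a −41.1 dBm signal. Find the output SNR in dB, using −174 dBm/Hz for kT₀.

Noise floor: N = −174 + 10 log₁₀(B) + NF
10 log₁₀(8.86×10⁷) = 79.47 dB
N = −174 + 79.47 + 9.73 = −84.80 dBm
SNR = P_sig − N = −41.1 − (−84.80) = 43.70 dB → 43.7 dB

43.7 dB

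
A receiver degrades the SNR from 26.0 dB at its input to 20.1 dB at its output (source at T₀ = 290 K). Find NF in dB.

NF (dB) = SNR_in(dB) − SNR_out(dB) when the source is at T₀
NF = 26.0 − 20.1 = 5.9 dB

5.9 dB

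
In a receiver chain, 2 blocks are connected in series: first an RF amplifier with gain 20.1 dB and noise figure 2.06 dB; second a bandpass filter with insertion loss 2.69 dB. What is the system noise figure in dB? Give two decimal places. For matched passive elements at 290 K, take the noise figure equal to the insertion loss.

Convert to linear (a loss of L dB is a gain of −L dB): F_i = 10^(NF_i/10), G_i = 10^(G_i,dB/10)
  Stage 1: F_1 = 10^(2.06/10) = 1.607, G_1 = 10^(20.1/10) = 102.3
  Stage 2: F_2 = 10^(2.69/10) = 1.858, G_2 = 10^(−2.69/10) = 0.5383
Friis cascade:
  F = 1.607 + (1.858 − 1)/102.3 = 1.615
NF = 10 log₁₀(1.615) = 2.08 dB

2.08 dB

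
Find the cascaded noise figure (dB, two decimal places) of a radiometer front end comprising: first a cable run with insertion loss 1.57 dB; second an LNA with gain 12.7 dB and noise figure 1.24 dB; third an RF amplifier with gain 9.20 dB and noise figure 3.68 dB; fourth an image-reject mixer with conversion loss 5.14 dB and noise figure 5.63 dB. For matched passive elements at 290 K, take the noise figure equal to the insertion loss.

3.09 dB

Convert to linear (a loss of L dB is a gain of −L dB): F_i = 10^(NF_i/10), G_i = 10^(G_i,dB/10)
  Stage 1: F_1 = 10^(1.57/10) = 1.435, G_1 = 10^(−1.57/10) = 0.6966
  Stage 2: F_2 = 10^(1.24/10) = 1.330, G_2 = 10^(12.7/10) = 18.62
  Stage 3: F_3 = 10^(3.68/10) = 2.333, G_3 = 10^(9.20/10) = 8.318
  Stage 4: F_4 = 10^(5.63/10) = 3.656, G_4 = 10^(−5.14/10) = 0.3062
Friis cascade:
  F = 1.435 + (1.330 − 1)/0.6966 + (2.333 − 1)/12.97 + (3.656 − 1)/107.9 = 2.037
NF = 10 log₁₀(2.037) = 3.09 dB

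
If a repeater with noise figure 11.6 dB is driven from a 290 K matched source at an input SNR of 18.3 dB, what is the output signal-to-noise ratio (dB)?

By definition F = SNR_in/SNR_out, so in dB: SNR_out = SNR_in − NF
SNR_out = 18.3 − 11.6 = 6.7 dB

6.7 dB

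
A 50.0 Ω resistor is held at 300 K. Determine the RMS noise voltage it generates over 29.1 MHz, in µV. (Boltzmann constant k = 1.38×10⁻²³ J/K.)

4.91 µV

V_n = √(4kTRB)
4kTRB = 4 × 1.38×10⁻²³ × 300 × 5.00×10¹ × 2.91×10⁷ = 2.41×10⁻¹¹ V²
V_n = √(2.41×10⁻¹¹) = 4.91×10⁻⁶ V = 4.91 µV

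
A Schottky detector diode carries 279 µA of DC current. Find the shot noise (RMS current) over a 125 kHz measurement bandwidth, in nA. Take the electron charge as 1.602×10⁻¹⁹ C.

3.34 nA

I_n = √(2qI·B)
2qI·B = 2 × 1.602×10⁻¹⁹ × 2.79×10⁻⁴ × 1.25×10⁵ = 1.12×10⁻¹⁷ A²
I_n = √(1.12×10⁻¹⁷) = 3.34×10⁻⁹ A = 3.34 nA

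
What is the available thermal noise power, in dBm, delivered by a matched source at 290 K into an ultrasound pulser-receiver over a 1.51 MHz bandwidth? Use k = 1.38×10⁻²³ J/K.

P_n = kTB = 1.38×10⁻²³ × 290 × 1.51×10⁶ = 6.04×10⁻¹⁵ W
In dBm: 10 log₁₀(6.04×10⁻¹⁵ / 10⁻³) = −112.2 dBm

−112.2 dBm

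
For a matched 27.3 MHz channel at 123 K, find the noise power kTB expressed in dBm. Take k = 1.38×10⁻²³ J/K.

−103.3 dBm

P_n = kTB = 1.38×10⁻²³ × 123 × 2.73×10⁷ = 4.63×10⁻¹⁴ W
In dBm: 10 log₁₀(4.63×10⁻¹⁴ / 10⁻³) = −103.3 dBm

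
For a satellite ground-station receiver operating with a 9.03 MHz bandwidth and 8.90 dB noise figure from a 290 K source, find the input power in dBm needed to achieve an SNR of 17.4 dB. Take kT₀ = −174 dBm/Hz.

−78.1 dBm

Sensitivity = −174 + 10 log₁₀(B) + NF + SNR_min
= −174 + 69.56 + 8.90 + 17.4
= −78.14 dBm → −78.1 dBm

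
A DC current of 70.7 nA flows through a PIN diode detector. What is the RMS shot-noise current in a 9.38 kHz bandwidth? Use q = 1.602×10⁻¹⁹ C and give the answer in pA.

14.6 pA

I_n = √(2qI·B)
2qI·B = 2 × 1.602×10⁻¹⁹ × 7.07×10⁻⁸ × 9.38×10³ = 2.12×10⁻²² A²
I_n = √(2.12×10⁻²²) = 1.46×10⁻¹¹ A = 14.6 pA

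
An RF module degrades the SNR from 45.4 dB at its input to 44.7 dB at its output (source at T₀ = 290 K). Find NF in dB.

NF (dB) = SNR_in(dB) − SNR_out(dB) when the source is at T₀
NF = 45.4 − 44.7 = 0.7 dB

0.7 dB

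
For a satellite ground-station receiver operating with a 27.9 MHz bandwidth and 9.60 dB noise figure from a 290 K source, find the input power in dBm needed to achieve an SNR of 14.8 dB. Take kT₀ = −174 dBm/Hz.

−75.1 dBm

Sensitivity = −174 + 10 log₁₀(B) + NF + SNR_min
= −174 + 74.46 + 9.60 + 14.8
= −75.14 dBm → −75.1 dBm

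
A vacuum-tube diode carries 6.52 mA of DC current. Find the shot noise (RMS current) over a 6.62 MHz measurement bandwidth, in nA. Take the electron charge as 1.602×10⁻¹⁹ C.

I_n = √(2qI·B)
2qI·B = 2 × 1.602×10⁻¹⁹ × 6.52×10⁻³ × 6.62×10⁶ = 1.38×10⁻¹⁴ A²
I_n = √(1.38×10⁻¹⁴) = 1.18×10⁻⁷ A = 118 nA

118 nA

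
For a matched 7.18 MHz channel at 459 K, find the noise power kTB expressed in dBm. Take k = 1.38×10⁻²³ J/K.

P_n = kTB = 1.38×10⁻²³ × 459 × 7.18×10⁶ = 4.55×10⁻¹⁴ W
In dBm: 10 log₁₀(4.55×10⁻¹⁴ / 10⁻³) = −103.4 dBm

−103.4 dBm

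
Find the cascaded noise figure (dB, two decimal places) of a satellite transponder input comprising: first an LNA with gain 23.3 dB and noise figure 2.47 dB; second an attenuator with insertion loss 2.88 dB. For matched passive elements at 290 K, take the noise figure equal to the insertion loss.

2.48 dB

Convert to linear (a loss of L dB is a gain of −L dB): F_i = 10^(NF_i/10), G_i = 10^(G_i,dB/10)
  Stage 1: F_1 = 10^(2.47/10) = 1.766, G_1 = 10^(23.3/10) = 213.8
  Stage 2: F_2 = 10^(2.88/10) = 1.941, G_2 = 10^(−2.88/10) = 0.5152
Friis cascade:
  F = 1.766 + (1.941 − 1)/213.8 = 1.770
NF = 10 log₁₀(1.770) = 2.48 dB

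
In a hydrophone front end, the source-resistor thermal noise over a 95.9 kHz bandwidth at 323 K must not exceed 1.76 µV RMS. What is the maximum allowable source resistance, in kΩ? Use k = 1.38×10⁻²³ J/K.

Johnson–Nyquist: V_n = √(4kTRB) ⇒ R = V_n² / (4kTB)
4kTB = 4 × 1.38×10⁻²³ × 323 × 9.59×10⁴ = 1.71×10⁻¹⁵
R = (1.76×10⁻⁶)² / 1.71×10⁻¹⁵ = 1.81×10³ Ω = 1.81 kΩ

1.81 kΩ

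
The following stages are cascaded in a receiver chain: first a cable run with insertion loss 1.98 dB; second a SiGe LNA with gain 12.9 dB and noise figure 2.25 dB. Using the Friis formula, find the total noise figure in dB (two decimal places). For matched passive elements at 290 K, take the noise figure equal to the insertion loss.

4.23 dB

Convert to linear (a loss of L dB is a gain of −L dB): F_i = 10^(NF_i/10), G_i = 10^(G_i,dB/10)
  Stage 1: F_1 = 10^(1.98/10) = 1.578, G_1 = 10^(−1.98/10) = 0.6339
  Stage 2: F_2 = 10^(2.25/10) = 1.679, G_2 = 10^(12.9/10) = 19.50
Friis cascade:
  F = 1.578 + (1.679 − 1)/0.6339 = 2.649
NF = 10 log₁₀(2.649) = 4.23 dB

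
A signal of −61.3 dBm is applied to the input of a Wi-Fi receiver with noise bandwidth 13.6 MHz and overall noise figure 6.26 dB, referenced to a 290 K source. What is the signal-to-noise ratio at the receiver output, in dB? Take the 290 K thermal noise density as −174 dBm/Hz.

35.1 dB

Noise floor: N = −174 + 10 log₁₀(B) + NF
10 log₁₀(1.36×10⁷) = 71.34 dB
N = −174 + 71.34 + 6.26 = −96.40 dBm
SNR = P_sig − N = −61.3 − (−96.40) = 35.10 dB → 35.1 dB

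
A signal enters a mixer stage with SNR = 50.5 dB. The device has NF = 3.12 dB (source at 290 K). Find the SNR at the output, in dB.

47.38 dB

By definition F = SNR_in/SNR_out, so in dB: SNR_out = SNR_in − NF
SNR_out = 50.5 − 3.12 = 47.38 dB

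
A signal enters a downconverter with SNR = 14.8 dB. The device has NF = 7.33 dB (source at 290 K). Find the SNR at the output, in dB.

By definition F = SNR_in/SNR_out, so in dB: SNR_out = SNR_in − NF
SNR_out = 14.8 − 7.33 = 7.47 dB

7.47 dB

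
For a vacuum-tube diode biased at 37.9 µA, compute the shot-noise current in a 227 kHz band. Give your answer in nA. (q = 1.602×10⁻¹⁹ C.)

1.66 nA

I_n = √(2qI·B)
2qI·B = 2 × 1.602×10⁻¹⁹ × 3.79×10⁻⁵ × 2.27×10⁵ = 2.76×10⁻¹⁸ A²
I_n = √(2.76×10⁻¹⁸) = 1.66×10⁻⁹ A = 1.66 nA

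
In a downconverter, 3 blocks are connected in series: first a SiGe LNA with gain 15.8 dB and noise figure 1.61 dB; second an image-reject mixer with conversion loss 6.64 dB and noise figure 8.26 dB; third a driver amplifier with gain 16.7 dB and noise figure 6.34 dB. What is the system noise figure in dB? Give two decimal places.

Convert to linear (a loss of L dB is a gain of −L dB): F_i = 10^(NF_i/10), G_i = 10^(G_i,dB/10)
  Stage 1: F_1 = 10^(1.61/10) = 1.449, G_1 = 10^(15.8/10) = 38.02
  Stage 2: F_2 = 10^(8.26/10) = 6.699, G_2 = 10^(−6.64/10) = 0.2168
  Stage 3: F_3 = 10^(6.34/10) = 4.305, G_3 = 10^(16.7/10) = 46.77
Friis cascade:
  F = 1.449 + (6.699 − 1)/38.02 + (4.305 − 1)/8.241 = 2.000
NF = 10 log₁₀(2.000) = 3.01 dB

3.01 dB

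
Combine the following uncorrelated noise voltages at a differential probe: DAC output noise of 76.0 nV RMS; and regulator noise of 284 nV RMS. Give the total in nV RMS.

294 nV

Uncorrelated sources add in power (mean-square): V_tot = √(ΣV_i²)
V_tot = √[(7.60×10⁻⁸)² + (2.84×10⁻⁷)²] = 2.94×10⁻⁷ V = 294 nV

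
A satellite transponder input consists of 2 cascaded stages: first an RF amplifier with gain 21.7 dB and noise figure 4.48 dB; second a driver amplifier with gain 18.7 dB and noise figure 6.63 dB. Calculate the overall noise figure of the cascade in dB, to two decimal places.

Convert to linear (a loss of L dB is a gain of −L dB): F_i = 10^(NF_i/10), G_i = 10^(G_i,dB/10)
  Stage 1: F_1 = 10^(4.48/10) = 2.805, G_1 = 10^(21.7/10) = 147.9
  Stage 2: F_2 = 10^(6.63/10) = 4.603, G_2 = 10^(18.7/10) = 74.13
Friis cascade:
  F = 2.805 + (4.603 − 1)/147.9 = 2.830
NF = 10 log₁₀(2.830) = 4.52 dB

4.52 dB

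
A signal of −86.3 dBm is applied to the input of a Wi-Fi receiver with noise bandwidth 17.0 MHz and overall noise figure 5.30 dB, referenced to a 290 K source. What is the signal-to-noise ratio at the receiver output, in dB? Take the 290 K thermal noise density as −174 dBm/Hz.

Noise floor: N = −174 + 10 log₁₀(B) + NF
10 log₁₀(1.70×10⁷) = 72.3 dB
N = −174 + 72.3 + 5.30 = −96.40 dBm
SNR = P_sig − N = −86.3 − (−96.40) = 10.10 dB → 10.1 dB

10.1 dB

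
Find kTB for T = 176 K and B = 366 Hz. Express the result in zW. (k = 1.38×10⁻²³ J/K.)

P_n = kTB = 1.38×10⁻²³ × 176 × 3.66×10² = 8.89×10⁻¹⁹ W = 889 zW

889 zW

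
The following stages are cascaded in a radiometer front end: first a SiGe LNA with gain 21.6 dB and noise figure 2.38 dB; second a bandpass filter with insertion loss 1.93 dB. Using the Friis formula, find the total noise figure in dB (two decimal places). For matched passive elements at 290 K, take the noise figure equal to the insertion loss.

Convert to linear (a loss of L dB is a gain of −L dB): F_i = 10^(NF_i/10), G_i = 10^(G_i,dB/10)
  Stage 1: F_1 = 10^(2.38/10) = 1.730, G_1 = 10^(21.6/10) = 144.5
  Stage 2: F_2 = 10^(1.93/10) = 1.560, G_2 = 10^(−1.93/10) = 0.6412
Friis cascade:
  F = 1.730 + (1.560 − 1)/144.5 = 1.734
NF = 10 log₁₀(1.734) = 2.39 dB

2.39 dB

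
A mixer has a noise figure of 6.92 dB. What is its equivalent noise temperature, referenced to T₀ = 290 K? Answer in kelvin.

F = 10^(6.92/10) = 4.9204
T_e = (F − 1)·T₀ = (4.9204 − 1) × 290 = 1137 K

1137 K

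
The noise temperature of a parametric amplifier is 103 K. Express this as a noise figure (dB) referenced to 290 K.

F = 1 + T_e/T₀ = 1 + 103/290 = 1.35517
NF = 10 log₁₀(1.35517) = 1.32 dB

1.32 dB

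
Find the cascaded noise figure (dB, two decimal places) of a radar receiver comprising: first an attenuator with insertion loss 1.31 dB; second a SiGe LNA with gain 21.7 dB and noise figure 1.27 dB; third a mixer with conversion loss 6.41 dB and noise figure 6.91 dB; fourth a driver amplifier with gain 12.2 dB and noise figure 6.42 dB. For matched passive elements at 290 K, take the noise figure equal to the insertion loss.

Convert to linear (a loss of L dB is a gain of −L dB): F_i = 10^(NF_i/10), G_i = 10^(G_i,dB/10)
  Stage 1: F_1 = 10^(1.31/10) = 1.352, G_1 = 10^(−1.31/10) = 0.7396
  Stage 2: F_2 = 10^(1.27/10) = 1.340, G_2 = 10^(21.7/10) = 147.9
  Stage 3: F_3 = 10^(6.91/10) = 4.909, G_3 = 10^(−6.41/10) = 0.2286
  Stage 4: F_4 = 10^(6.42/10) = 4.385, G_4 = 10^(12.2/10) = 16.60
Friis cascade:
  F = 1.352 + (1.340 − 1)/0.7396 + (4.909 − 1)/109.4 + (4.385 − 1)/25.00 = 1.982
NF = 10 log₁₀(1.982) = 2.97 dB

2.97 dB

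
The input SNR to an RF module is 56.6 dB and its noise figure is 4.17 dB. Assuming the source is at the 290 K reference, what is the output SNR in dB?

By definition F = SNR_in/SNR_out, so in dB: SNR_out = SNR_in − NF
SNR_out = 56.6 − 4.17 = 52.43 dB

52.43 dB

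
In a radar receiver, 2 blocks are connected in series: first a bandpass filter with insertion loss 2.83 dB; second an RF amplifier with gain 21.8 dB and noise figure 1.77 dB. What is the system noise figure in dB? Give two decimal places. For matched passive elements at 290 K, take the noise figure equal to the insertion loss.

4.60 dB

Convert to linear (a loss of L dB is a gain of −L dB): F_i = 10^(NF_i/10), G_i = 10^(G_i,dB/10)
  Stage 1: F_1 = 10^(2.83/10) = 1.919, G_1 = 10^(−2.83/10) = 0.5212
  Stage 2: F_2 = 10^(1.77/10) = 1.503, G_2 = 10^(21.8/10) = 151.4
Friis cascade:
  F = 1.919 + (1.503 − 1)/0.5212 = 2.884
NF = 10 log₁₀(2.884) = 4.60 dB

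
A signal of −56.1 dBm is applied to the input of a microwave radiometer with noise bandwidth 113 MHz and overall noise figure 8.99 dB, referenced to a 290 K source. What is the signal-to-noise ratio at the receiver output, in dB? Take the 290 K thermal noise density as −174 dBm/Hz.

Noise floor: N = −174 + 10 log₁₀(B) + NF
10 log₁₀(1.13×10⁸) = 80.53 dB
N = −174 + 80.53 + 8.99 = −84.48 dBm
SNR = P_sig − N = −56.1 − (−84.48) = 28.38 dB → 28.4 dB

28.4 dB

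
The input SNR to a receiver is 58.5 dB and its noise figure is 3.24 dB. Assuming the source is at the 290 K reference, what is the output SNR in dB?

By definition F = SNR_in/SNR_out, so in dB: SNR_out = SNR_in − NF
SNR_out = 58.5 − 3.24 = 55.26 dB

55.26 dB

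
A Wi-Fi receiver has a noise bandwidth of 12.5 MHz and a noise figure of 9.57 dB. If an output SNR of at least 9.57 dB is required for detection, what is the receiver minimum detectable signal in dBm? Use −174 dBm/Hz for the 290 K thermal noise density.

Sensitivity = −174 + 10 log₁₀(B) + NF + SNR_min
= −174 + 70.97 + 9.57 + 9.57
= −83.89 dBm → −83.9 dBm

−83.9 dBm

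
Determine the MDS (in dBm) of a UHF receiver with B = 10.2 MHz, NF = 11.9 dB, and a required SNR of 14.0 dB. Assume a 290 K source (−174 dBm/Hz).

−78.0 dBm

Sensitivity = −174 + 10 log₁₀(B) + NF + SNR_min
= −174 + 70.09 + 11.9 + 14.0
= −78.01 dBm → −78.0 dBm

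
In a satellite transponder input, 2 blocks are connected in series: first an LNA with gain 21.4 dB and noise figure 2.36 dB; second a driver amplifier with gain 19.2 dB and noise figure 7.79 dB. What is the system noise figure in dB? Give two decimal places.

2.45 dB

Convert to linear (a loss of L dB is a gain of −L dB): F_i = 10^(NF_i/10), G_i = 10^(G_i,dB/10)
  Stage 1: F_1 = 10^(2.36/10) = 1.722, G_1 = 10^(21.4/10) = 138.0
  Stage 2: F_2 = 10^(7.79/10) = 6.012, G_2 = 10^(19.2/10) = 83.18
Friis cascade:
  F = 1.722 + (6.012 − 1)/138.0 = 1.758
NF = 10 log₁₀(1.758) = 2.45 dB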